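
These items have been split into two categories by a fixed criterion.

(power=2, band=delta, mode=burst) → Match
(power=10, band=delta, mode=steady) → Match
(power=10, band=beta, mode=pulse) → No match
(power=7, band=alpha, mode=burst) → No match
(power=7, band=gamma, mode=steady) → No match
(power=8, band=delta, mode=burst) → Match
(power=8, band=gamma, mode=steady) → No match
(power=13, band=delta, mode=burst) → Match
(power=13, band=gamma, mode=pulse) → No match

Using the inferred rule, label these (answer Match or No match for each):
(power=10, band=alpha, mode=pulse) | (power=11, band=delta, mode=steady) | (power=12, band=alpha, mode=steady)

No match, Match, No match

One predicate separates the groups cleanly: band is delta.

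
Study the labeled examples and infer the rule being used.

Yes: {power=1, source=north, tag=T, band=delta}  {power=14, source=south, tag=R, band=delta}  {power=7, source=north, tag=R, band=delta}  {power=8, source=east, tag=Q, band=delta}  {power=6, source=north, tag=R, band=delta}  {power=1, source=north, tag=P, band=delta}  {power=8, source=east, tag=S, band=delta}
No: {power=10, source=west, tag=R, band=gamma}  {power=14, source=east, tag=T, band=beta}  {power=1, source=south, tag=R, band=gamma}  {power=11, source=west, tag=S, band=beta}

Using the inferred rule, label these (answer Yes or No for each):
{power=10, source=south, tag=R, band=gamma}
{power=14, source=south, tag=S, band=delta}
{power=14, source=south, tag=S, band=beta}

The distinguishing property — band is delta — holds for all the 'Yes' cases and none of the 'No' cases.
{power=10, source=south, tag=R, band=gamma}: No (band is gamma). {power=14, source=south, tag=S, band=delta}: Yes (band is delta). {power=14, source=south, tag=S, band=beta}: No (band is beta).

No, Yes, No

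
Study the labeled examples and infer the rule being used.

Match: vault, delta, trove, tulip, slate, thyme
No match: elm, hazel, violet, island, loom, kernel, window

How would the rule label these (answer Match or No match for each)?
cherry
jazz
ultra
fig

One predicate separates the groups cleanly: odd length AND contains 't'.
cherry: length 6, no 't' — doesn't qualify, so No match. jazz: length 4, no 't' — doesn't qualify, so No match. ultra: length 5, has 't' — satisfies this, so Match. fig: length 3, no 't' — doesn't qualify, so No match.

No match, No match, Match, No match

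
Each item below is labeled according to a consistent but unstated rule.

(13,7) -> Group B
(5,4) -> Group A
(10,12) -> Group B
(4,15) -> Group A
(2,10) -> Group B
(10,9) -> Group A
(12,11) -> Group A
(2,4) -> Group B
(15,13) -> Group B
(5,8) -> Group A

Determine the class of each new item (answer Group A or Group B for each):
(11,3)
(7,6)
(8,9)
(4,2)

Group B, Group A, Group A, Group B

A rule that fits every label: sum is odd — true of each 'Group A' example, false of each 'Group B' one.
(11,3) — 11+3 = 14, hence Group B. (7,6) — 7+6 = 13, hence Group A. (8,9) — 8+9 = 17, hence Group A. (4,2) — 4+2 = 6, hence Group B.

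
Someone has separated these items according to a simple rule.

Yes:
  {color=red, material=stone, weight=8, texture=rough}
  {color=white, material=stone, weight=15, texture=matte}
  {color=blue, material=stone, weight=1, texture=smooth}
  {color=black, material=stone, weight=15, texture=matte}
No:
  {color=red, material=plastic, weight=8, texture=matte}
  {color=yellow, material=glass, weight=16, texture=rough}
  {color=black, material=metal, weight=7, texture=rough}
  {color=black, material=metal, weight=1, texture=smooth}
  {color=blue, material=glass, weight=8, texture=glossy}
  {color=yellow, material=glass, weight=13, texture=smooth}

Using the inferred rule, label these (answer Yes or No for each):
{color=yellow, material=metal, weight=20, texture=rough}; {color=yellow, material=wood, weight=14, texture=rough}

No, No

Rule: material is stone. This holds for each 'Yes' example and fails for each 'No' one.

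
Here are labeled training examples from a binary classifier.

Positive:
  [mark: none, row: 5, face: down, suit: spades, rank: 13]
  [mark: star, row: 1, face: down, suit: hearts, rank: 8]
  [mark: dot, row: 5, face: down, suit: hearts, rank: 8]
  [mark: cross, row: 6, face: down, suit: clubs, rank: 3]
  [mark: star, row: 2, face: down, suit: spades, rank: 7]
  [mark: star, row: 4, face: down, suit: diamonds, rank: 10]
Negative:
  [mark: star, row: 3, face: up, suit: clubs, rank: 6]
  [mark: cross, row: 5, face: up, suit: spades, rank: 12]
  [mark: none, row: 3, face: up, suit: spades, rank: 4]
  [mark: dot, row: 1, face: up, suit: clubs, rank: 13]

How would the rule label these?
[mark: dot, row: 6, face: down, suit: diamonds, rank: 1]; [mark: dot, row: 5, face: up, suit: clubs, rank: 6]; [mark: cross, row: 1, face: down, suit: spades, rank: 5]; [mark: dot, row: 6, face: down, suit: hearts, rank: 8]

Comparing the two groups points to one rule — face is down.
[mark: dot, row: 6, face: down, suit: diamonds, rank: 1]: face is down, has this property → Positive. [mark: dot, row: 5, face: up, suit: clubs, rank: 6]: face is up, fails this test → Negative. [mark: cross, row: 1, face: down, suit: spades, rank: 5]: face is down, has this property → Positive. [mark: dot, row: 6, face: down, suit: hearts, rank: 8]: face is down, has this property → Positive.

Positive, Negative, Positive, Positive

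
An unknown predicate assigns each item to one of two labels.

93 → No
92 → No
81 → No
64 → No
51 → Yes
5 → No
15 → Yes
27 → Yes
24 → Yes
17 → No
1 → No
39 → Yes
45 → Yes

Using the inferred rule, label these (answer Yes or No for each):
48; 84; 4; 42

Every 'Yes' example satisfies: multiple of 3 AND at most 51. None of the 'No' examples do.
48 → 48 = 3·16, 48 ≤ 51 → Yes. 84 → 84 = 3·28, 84 > 51 → No. 4 → 4 = 3·1 + 1, 4 ≤ 51 → No. 42 → 42 = 3·14, 42 ≤ 51 → Yes.

Yes, No, No, Yes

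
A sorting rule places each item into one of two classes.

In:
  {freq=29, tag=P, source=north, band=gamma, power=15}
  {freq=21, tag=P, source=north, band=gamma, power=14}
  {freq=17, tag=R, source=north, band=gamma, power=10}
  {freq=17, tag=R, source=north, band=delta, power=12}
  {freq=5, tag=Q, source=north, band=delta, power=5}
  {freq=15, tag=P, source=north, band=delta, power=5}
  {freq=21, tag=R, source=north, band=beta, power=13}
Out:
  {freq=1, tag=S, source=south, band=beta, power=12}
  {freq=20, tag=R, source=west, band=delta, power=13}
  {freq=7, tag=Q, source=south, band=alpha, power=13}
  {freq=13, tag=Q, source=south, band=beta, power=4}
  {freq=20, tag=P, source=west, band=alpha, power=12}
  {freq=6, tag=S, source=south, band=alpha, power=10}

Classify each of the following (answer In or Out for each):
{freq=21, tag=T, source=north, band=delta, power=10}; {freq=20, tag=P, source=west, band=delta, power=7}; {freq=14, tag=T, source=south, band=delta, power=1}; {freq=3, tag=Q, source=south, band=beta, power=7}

In, Out, Out, Out

Comparing the two groups points to one rule — source is north.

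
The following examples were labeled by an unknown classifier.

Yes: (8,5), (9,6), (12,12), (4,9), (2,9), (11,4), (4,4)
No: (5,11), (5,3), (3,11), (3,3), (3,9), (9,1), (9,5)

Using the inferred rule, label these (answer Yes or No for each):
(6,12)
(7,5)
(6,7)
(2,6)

The rule appears to be: product is even.
(6,12): Yes (6·12 = 72). (7,5): No (7·5 = 35). (6,7): Yes (6·7 = 42). (2,6): Yes (2·6 = 12).

Yes, No, Yes, Yes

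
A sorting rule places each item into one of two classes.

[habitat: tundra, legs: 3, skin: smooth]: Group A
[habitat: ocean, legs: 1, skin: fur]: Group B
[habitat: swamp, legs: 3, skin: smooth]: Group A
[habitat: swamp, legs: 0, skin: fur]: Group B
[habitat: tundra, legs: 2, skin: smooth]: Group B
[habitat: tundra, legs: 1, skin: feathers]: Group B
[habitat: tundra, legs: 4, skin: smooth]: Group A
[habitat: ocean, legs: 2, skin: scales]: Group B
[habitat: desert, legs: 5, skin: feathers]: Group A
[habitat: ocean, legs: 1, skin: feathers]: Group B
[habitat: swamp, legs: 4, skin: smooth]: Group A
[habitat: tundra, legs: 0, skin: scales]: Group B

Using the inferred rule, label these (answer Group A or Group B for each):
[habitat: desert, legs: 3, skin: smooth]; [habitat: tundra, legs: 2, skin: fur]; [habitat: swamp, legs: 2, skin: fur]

Group A, Group B, Group B

The classifier is using: legs ≥ 3.
[habitat: desert, legs: 3, skin: smooth]: legs = 3, has this property → Group A. [habitat: tundra, legs: 2, skin: fur]: legs = 2, does not satisfy this → Group B. [habitat: swamp, legs: 2, skin: fur]: legs = 2, does not satisfy this → Group B.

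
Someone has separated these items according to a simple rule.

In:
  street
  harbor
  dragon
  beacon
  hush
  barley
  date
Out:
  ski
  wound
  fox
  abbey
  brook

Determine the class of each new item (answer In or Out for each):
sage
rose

In, In

The simplest hypothesis consistent with all the labels is: even length.
sage: length 4, has this property → In. rose: length 4, has this property → In.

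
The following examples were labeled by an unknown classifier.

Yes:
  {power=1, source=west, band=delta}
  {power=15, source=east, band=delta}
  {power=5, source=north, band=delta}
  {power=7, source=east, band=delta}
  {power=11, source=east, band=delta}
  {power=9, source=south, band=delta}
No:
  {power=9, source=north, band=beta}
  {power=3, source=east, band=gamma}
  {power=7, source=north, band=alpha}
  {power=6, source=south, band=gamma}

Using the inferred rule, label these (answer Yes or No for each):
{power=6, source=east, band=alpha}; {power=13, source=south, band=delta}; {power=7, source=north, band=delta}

No, Yes, Yes

Looking at the examples, the only property every 'Yes' case has and every 'No' case lacks is: band is delta.
{power=6, source=east, band=alpha} — band is alpha, hence No.
{power=13, source=south, band=delta} — band is delta, hence Yes.
{power=7, source=north, band=delta} — band is delta, hence Yes.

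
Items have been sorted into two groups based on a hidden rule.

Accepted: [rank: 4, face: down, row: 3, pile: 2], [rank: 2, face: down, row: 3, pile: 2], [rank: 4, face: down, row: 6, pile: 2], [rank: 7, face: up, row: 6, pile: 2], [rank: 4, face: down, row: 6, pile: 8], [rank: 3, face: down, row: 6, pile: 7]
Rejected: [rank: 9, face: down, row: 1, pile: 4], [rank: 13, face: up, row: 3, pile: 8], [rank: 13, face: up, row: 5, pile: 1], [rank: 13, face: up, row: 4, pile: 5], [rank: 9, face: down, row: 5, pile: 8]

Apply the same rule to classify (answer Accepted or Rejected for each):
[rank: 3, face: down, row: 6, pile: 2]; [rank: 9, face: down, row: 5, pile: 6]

The pattern is that an item is 'Accepted' exactly when: rank ≤ 7.

Accepted, Rejected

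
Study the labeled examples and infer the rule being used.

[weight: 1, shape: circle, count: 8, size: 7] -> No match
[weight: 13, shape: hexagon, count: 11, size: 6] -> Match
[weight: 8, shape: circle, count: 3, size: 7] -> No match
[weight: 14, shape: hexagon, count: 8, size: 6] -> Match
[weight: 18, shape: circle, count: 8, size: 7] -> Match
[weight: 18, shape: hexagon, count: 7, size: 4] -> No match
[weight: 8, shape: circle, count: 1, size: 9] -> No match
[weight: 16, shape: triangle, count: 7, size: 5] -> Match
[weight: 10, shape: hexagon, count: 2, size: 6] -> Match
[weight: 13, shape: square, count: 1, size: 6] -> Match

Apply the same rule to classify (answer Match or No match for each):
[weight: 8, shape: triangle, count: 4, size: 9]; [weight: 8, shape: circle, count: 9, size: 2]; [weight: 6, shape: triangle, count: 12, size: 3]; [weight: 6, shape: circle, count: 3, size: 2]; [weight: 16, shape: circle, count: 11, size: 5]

No match, No match, No match, No match, Match

'Match' ⟺ weight ≥ 10 AND size ≥ 5.
No match: [weight: 8, shape: triangle, count: 4, size: 9], since weight = 8, size = 9.
No match: [weight: 8, shape: circle, count: 9, size: 2], since weight = 8, size = 2.
No match: [weight: 6, shape: triangle, count: 12, size: 3], since weight = 6, size = 3.
No match: [weight: 6, shape: circle, count: 3, size: 2], since weight = 6, size = 2.
Match: [weight: 16, shape: circle, count: 11, size: 5], since weight = 16, size = 5.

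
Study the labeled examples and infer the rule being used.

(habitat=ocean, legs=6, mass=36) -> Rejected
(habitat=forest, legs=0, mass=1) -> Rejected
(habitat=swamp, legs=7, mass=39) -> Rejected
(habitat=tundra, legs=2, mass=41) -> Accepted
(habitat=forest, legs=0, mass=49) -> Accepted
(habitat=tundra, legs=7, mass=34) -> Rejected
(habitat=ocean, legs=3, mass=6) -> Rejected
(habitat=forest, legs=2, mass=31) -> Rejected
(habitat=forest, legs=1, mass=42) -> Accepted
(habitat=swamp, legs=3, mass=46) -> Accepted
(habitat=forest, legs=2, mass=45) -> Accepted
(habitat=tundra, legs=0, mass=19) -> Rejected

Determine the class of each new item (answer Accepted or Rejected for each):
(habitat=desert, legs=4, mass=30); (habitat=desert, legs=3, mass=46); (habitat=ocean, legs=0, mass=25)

Rejected, Accepted, Rejected

The rule appears to be: mass ≥ 41.
(habitat=desert, legs=4, mass=30) — mass = 30, hence Rejected.
(habitat=desert, legs=3, mass=46) — mass = 46, hence Accepted.
(habitat=ocean, legs=0, mass=25) — mass = 25, hence Rejected.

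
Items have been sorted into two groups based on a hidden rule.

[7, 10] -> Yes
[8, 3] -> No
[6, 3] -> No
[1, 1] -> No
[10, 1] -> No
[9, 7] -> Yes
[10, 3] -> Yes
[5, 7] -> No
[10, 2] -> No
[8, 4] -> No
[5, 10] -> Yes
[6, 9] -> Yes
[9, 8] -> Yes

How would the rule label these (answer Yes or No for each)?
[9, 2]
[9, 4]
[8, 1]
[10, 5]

No, Yes, No, Yes

One predicate separates the groups cleanly: sum ≥ 13.
[9, 2] — 9+2 = 11, hence No. [9, 4] — 9+4 = 13, hence Yes. [8, 1] — 8+1 = 9, hence No. [10, 5] — 10+5 = 15, hence Yes.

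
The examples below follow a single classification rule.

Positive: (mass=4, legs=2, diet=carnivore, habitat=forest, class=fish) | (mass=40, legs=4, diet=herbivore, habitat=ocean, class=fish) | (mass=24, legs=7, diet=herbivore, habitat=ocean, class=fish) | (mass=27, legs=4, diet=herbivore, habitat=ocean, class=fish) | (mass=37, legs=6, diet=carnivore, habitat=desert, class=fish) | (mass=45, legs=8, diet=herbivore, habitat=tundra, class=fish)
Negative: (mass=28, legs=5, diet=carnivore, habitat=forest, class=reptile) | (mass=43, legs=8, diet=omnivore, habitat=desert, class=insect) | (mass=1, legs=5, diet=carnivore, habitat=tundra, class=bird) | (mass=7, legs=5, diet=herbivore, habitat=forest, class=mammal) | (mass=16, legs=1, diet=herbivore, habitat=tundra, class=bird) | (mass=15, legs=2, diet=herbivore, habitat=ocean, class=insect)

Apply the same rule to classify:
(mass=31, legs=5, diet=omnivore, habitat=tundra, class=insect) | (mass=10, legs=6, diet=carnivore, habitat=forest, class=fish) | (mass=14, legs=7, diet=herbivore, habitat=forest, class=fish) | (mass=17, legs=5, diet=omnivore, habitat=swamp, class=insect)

Looking at the examples, the only property every 'Positive' case has and every 'Negative' case lacks is: class is fish.

Negative, Positive, Positive, Negative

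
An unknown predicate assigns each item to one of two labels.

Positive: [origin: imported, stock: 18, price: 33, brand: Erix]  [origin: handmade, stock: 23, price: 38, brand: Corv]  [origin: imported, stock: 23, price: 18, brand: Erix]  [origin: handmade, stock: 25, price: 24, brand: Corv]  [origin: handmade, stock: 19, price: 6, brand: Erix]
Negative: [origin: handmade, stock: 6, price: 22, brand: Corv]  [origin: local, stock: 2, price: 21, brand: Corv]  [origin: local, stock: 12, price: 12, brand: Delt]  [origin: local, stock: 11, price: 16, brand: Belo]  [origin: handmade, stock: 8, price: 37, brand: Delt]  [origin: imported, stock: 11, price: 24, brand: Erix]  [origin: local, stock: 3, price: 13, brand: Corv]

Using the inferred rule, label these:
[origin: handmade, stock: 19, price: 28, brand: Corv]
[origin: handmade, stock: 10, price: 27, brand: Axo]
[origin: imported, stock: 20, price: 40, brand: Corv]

Positive, Negative, Positive

The simplest hypothesis consistent with all the labels is: stock ≥ 18.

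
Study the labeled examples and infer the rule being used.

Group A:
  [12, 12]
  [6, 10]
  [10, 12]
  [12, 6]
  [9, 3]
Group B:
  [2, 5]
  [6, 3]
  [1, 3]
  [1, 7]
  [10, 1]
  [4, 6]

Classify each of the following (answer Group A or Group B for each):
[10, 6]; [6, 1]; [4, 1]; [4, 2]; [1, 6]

Every 'Group A' example satisfies: sum ≥ 12. None of the 'Group B' examples do.
Group A: [10, 6], since 10+6 = 16. Group B: [6, 1], since 6+1 = 7. Group B: [4, 1], since 4+1 = 5. Group B: [4, 2], since 4+2 = 6. Group B: [1, 6], since 1+6 = 7.

Group A, Group B, Group B, Group B, Group B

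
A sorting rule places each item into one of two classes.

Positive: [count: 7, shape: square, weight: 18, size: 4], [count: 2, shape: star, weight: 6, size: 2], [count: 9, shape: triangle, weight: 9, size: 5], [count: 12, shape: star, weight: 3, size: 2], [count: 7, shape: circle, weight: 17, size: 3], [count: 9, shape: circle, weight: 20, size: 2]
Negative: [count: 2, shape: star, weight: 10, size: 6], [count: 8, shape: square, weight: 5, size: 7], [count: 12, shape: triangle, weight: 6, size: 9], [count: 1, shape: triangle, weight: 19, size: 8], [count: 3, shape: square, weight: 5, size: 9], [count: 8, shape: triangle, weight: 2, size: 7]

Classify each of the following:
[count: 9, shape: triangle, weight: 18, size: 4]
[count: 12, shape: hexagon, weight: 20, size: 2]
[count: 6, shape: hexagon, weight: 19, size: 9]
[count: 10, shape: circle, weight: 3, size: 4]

Positive, Positive, Negative, Positive

'Positive' ⟺ size ≤ 5.
Positive: [count: 9, shape: triangle, weight: 18, size: 4], since size = 4.
Positive: [count: 12, shape: hexagon, weight: 20, size: 2], since size = 2.
Negative: [count: 6, shape: hexagon, weight: 19, size: 9], since size = 9.
Positive: [count: 10, shape: circle, weight: 3, size: 4], since size = 4.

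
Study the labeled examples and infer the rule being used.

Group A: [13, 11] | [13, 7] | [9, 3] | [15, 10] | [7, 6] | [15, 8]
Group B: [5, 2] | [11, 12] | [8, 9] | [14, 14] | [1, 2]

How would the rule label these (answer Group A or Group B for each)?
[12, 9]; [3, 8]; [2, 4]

Group A, Group B, Group B

A rule that fits every label: first > second AND sum ≥ 12 — true of each 'Group A' example, false of each 'Group B' one.
[12, 9]: 12 > 9, 12+9 = 21, meets the rule → Group A. [3, 8]: 3 < 8, 3+8 = 11, doesn't match → Group B. [2, 4]: 2 < 4, 2+4 = 6, doesn't match → Group B.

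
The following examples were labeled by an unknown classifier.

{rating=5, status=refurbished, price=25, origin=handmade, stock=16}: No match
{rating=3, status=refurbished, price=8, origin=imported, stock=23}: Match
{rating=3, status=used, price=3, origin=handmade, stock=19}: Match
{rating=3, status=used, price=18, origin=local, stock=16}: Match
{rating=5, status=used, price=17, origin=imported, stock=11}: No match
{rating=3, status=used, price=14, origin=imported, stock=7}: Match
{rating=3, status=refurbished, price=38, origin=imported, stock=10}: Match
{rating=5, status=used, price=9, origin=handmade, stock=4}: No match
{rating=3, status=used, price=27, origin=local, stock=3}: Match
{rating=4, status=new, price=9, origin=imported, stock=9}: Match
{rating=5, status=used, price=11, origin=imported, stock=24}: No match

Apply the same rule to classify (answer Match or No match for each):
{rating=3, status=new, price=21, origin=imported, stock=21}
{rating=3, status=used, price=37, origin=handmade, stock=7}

Match, Match

Rule: rating ≤ 4. This holds for each 'Match' example and fails for each 'No match' one.
{rating=3, status=new, price=21, origin=imported, stock=21} → rating = 3 → Match. {rating=3, status=used, price=37, origin=handmade, stock=7} → rating = 3 → Match.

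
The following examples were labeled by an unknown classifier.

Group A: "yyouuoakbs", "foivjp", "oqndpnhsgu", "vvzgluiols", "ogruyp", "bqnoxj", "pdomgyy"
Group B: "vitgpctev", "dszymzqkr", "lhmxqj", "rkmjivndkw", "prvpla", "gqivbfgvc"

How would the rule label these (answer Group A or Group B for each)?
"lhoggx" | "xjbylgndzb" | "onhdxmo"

Every 'Group A' example satisfies: contains 'o'. None of the 'Group B' examples do.

Group A, Group B, Group A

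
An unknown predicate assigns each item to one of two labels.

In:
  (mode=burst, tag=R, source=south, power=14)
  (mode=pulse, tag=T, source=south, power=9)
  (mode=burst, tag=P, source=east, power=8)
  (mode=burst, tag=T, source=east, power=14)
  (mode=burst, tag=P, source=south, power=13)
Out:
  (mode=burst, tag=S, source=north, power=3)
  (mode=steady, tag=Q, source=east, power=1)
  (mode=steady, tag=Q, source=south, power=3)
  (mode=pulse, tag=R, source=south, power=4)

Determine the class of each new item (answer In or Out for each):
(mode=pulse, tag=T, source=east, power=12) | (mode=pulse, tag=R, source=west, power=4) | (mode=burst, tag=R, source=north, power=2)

In, Out, Out

One predicate separates the groups cleanly: power ≥ 8.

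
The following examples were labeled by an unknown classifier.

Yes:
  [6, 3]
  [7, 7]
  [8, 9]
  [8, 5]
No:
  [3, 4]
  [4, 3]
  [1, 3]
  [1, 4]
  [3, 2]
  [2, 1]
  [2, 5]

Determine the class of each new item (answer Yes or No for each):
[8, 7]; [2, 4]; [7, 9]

Yes, No, Yes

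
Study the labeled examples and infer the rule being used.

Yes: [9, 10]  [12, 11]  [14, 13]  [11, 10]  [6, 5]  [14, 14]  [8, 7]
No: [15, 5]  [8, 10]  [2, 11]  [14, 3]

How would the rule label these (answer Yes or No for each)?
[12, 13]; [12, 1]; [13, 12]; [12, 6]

Yes, No, Yes, No

The simplest hypothesis consistent with all the labels is: |first − second| ≤ 1.
[12, 13] — |12−13| = 1, hence Yes. [12, 1] — |12−1| = 11, hence No. [13, 12] — |13−12| = 1, hence Yes. [12, 6] — |12−6| = 6, hence No.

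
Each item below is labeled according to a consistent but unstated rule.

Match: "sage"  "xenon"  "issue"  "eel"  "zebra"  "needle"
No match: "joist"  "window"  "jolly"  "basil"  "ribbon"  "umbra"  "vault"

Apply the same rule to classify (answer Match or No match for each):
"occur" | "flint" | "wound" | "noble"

No match, No match, No match, Match

The rule appears to be: contains 'e'.
"occur": No match (no 'e').
"flint": No match (no 'e').
"wound": No match (no 'e').
"noble": Match (has 'e').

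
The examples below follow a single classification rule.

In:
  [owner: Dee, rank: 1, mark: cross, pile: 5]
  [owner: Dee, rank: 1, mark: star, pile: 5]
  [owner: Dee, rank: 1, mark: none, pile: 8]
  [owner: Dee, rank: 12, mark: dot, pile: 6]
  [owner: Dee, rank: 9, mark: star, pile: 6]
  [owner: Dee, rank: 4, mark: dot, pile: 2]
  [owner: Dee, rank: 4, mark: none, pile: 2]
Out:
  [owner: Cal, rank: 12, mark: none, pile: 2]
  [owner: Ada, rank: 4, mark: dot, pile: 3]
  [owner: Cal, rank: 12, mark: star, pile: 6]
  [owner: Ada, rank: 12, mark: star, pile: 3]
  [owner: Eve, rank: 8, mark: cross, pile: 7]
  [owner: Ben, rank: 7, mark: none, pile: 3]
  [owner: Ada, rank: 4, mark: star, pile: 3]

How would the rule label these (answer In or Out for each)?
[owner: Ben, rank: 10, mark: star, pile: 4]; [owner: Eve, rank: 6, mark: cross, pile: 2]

The distinguishing property — owner is Dee — holds for all the 'In' cases and none of the 'Out' cases.
[owner: Ben, rank: 10, mark: star, pile: 4] — owner is Ben, hence Out.
[owner: Eve, rank: 6, mark: cross, pile: 2] — owner is Eve, hence Out.

Out, Out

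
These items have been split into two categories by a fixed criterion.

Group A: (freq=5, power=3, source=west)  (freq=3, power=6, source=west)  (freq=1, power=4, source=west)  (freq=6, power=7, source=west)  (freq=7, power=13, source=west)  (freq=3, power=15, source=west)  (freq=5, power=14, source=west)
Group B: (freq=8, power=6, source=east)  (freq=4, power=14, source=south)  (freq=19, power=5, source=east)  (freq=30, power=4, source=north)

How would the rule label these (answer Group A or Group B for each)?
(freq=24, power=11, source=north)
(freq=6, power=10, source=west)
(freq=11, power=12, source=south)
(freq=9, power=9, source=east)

Group B, Group A, Group B, Group B

Checking candidate rules against both groups, what survives is: source is west.
(freq=24, power=11, source=north) — source is north, hence Group B.
(freq=6, power=10, source=west) — source is west, hence Group A.
(freq=11, power=12, source=south) — source is south, hence Group B.
(freq=9, power=9, source=east) — source is east, hence Group B.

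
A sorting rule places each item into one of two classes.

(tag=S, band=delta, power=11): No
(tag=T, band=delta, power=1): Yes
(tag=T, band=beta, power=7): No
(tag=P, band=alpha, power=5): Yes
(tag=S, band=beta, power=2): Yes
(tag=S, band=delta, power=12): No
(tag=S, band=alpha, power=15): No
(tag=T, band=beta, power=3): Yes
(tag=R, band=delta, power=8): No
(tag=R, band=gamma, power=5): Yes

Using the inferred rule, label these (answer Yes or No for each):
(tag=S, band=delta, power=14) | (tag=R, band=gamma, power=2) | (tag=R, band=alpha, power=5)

No, Yes, Yes

The simplest hypothesis consistent with all the labels is: power ≤ 5.
(tag=S, band=delta, power=14): power = 14 — lacks this property, so No.
(tag=R, band=gamma, power=2): power = 2 — satisfies this, so Yes.
(tag=R, band=alpha, power=5): power = 5 — satisfies this, so Yes.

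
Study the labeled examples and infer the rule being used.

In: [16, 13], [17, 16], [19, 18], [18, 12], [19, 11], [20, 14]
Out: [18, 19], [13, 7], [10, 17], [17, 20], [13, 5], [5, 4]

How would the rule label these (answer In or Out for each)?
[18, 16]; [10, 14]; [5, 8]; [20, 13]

The simplest hypothesis consistent with all the labels is: first > second AND sum ≥ 27.
[18, 16] — 18 > 16, 18+16 = 34, hence In.
[10, 14] — 10 < 14, 10+14 = 24, hence Out.
[5, 8] — 5 < 8, 5+8 = 13, hence Out.
[20, 13] — 20 > 13, 20+13 = 33, hence In.

In, Out, Out, In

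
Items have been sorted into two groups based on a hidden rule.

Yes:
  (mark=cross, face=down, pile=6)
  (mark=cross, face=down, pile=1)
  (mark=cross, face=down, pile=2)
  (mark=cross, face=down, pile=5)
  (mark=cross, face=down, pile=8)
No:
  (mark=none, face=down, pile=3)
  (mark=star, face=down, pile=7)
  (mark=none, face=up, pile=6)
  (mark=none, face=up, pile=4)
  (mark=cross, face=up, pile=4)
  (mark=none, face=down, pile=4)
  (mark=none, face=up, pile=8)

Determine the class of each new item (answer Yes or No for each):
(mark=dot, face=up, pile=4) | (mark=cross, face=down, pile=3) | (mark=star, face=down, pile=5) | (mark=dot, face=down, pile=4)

No, Yes, No, No

The distinguishing property — face is down AND mark is cross — holds for all the 'Yes' cases and none of the 'No' cases.
(mark=dot, face=up, pile=4) → face is up, mark is dot → No. (mark=cross, face=down, pile=3) → face is down, mark is cross → Yes. (mark=star, face=down, pile=5) → face is down, mark is star → No. (mark=dot, face=down, pile=4) → face is down, mark is dot → No.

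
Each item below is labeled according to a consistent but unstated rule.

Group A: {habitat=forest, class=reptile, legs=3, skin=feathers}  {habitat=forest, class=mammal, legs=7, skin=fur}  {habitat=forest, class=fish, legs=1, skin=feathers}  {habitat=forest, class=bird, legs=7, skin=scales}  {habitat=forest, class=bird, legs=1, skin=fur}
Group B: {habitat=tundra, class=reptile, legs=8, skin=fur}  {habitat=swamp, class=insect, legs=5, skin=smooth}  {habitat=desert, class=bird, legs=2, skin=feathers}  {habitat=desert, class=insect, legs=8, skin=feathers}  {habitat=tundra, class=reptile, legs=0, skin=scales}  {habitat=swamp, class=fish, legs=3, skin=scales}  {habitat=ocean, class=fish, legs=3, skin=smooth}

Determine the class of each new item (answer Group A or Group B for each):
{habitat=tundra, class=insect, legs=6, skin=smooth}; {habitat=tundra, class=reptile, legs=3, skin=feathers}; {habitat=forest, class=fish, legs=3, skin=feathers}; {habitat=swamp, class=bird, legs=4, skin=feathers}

Group B, Group B, Group A, Group B

'Group A' ⟺ habitat is forest.
{habitat=tundra, class=insect, legs=6, skin=smooth}: habitat is tundra, fails this test → Group B. {habitat=tundra, class=reptile, legs=3, skin=feathers}: habitat is tundra, fails this test → Group B. {habitat=forest, class=fish, legs=3, skin=feathers}: habitat is forest, has this property → Group A. {habitat=swamp, class=bird, legs=4, skin=feathers}: habitat is swamp, fails this test → Group B.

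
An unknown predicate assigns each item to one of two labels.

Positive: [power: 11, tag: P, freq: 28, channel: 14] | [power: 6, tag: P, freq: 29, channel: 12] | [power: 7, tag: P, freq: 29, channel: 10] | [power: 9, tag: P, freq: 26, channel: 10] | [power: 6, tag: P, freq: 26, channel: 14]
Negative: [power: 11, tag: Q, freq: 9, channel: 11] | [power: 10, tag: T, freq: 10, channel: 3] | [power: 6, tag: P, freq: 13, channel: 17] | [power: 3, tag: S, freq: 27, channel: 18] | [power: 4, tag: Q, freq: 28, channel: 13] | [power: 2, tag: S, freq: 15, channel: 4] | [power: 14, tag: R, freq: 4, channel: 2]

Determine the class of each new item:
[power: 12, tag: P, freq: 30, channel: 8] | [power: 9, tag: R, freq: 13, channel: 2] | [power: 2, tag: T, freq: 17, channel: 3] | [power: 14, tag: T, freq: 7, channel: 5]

Positive, Negative, Negative, Negative

'Positive' ⟺ tag is P AND freq ≥ 15.
[power: 12, tag: P, freq: 30, channel: 8]: Positive (tag is P, freq = 30). [power: 9, tag: R, freq: 13, channel: 2]: Negative (tag is R, freq = 13). [power: 2, tag: T, freq: 17, channel: 3]: Negative (tag is T, freq = 17). [power: 14, tag: T, freq: 7, channel: 5]: Negative (tag is T, freq = 7).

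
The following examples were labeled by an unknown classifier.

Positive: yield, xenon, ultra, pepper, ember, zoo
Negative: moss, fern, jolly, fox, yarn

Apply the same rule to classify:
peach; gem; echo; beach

A rule that fits every label: has ≥ 2 vowels — true of each 'Positive' example, false of each 'Negative' one.
peach: Positive (2 vowels).
gem: Negative (1 vowel).
echo: Positive (2 vowels).
beach: Positive (2 vowels).

Positive, Negative, Positive, Positive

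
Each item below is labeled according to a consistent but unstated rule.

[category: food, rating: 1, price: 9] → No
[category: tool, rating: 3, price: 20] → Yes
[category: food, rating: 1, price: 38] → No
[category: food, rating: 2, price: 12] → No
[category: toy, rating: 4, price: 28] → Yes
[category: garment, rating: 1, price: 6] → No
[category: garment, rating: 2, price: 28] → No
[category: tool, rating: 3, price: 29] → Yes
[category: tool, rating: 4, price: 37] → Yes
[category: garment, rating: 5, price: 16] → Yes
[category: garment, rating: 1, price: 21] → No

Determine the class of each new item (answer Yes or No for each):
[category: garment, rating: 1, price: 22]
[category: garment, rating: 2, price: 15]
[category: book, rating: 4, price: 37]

A rule that fits every label: rating ≥ 3 — true of each 'Yes' example, false of each 'No' one.
[category: garment, rating: 1, price: 22]: No (rating = 1). [category: garment, rating: 2, price: 15]: No (rating = 2). [category: book, rating: 4, price: 37]: Yes (rating = 4).

No, No, Yes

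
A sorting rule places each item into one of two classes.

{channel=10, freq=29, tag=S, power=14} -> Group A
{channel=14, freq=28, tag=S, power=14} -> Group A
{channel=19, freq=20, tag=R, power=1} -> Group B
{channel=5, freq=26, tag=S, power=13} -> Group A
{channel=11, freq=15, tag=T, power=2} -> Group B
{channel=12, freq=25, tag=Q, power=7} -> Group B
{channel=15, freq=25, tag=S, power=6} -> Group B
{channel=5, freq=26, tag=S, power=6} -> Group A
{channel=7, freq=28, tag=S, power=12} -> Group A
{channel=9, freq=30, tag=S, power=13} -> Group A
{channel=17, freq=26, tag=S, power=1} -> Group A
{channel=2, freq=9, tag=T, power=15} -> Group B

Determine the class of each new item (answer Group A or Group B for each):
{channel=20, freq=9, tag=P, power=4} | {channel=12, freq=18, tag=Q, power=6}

Group B, Group B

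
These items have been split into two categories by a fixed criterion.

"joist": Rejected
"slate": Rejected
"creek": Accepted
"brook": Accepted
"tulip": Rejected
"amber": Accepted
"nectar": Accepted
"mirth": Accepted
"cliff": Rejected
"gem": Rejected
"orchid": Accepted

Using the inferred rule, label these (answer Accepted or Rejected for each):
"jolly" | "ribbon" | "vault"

Every 'Accepted' example satisfies: contains 'r'. None of the 'Rejected' examples do.
"jolly" — no 'r', hence Rejected. "ribbon" — has 'r', hence Accepted. "vault" — no 'r', hence Rejected.

Rejected, Accepted, Rejected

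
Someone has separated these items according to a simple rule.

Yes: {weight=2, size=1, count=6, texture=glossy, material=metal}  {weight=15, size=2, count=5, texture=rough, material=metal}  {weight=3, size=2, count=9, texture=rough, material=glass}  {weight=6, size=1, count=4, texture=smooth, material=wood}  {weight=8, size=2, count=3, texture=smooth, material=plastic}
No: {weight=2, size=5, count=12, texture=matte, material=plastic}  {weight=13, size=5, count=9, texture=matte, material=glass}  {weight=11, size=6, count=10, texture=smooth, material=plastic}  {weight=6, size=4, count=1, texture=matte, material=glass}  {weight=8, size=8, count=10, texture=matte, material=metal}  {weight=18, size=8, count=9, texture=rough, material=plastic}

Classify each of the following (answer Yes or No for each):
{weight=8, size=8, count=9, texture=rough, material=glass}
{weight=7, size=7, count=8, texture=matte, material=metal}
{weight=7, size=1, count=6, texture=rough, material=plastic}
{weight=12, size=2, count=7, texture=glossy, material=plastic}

The pattern is that an item is 'Yes' exactly when: size ≤ 2.
{weight=8, size=8, count=9, texture=rough, material=glass} → size = 8 → No.
{weight=7, size=7, count=8, texture=matte, material=metal} → size = 7 → No.
{weight=7, size=1, count=6, texture=rough, material=plastic} → size = 1 → Yes.
{weight=12, size=2, count=7, texture=glossy, material=plastic} → size = 2 → Yes.

No, No, Yes, Yes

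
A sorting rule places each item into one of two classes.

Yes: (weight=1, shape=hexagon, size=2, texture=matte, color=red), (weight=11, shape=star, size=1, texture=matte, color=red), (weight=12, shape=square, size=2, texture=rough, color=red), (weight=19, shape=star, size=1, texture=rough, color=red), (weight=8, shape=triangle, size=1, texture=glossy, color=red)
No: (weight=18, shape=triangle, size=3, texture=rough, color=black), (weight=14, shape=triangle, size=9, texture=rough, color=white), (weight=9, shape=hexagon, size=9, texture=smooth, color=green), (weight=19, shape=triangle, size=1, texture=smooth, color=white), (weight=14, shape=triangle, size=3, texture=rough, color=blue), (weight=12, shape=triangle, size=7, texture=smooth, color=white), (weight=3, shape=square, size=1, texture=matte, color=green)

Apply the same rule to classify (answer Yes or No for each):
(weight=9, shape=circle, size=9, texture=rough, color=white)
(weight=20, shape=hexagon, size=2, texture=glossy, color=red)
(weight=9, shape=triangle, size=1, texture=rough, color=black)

The pattern is that an item is 'Yes' exactly when: color is red.
(weight=9, shape=circle, size=9, texture=rough, color=white) → color is white → No. (weight=20, shape=hexagon, size=2, texture=glossy, color=red) → color is red → Yes. (weight=9, shape=triangle, size=1, texture=rough, color=black) → color is black → No.

No, Yes, No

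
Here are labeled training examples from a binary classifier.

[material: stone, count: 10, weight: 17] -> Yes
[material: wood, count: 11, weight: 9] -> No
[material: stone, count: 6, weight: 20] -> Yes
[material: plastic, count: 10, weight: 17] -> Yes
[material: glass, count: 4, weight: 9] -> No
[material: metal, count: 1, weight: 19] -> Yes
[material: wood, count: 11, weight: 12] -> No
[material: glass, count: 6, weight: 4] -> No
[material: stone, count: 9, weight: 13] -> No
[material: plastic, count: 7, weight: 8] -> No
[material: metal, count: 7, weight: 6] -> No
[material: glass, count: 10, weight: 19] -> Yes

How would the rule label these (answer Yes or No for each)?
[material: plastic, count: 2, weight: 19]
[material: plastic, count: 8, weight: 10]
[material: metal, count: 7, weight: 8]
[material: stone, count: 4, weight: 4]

The classifier is using: weight ≥ 17.
[material: plastic, count: 2, weight: 19]: weight = 19 — meets the rule, so Yes.
[material: plastic, count: 8, weight: 10]: weight = 10 — doesn't match, so No.
[material: metal, count: 7, weight: 8]: weight = 8 — doesn't match, so No.
[material: stone, count: 4, weight: 4]: weight = 4 — doesn't match, so No.

Yes, No, No, No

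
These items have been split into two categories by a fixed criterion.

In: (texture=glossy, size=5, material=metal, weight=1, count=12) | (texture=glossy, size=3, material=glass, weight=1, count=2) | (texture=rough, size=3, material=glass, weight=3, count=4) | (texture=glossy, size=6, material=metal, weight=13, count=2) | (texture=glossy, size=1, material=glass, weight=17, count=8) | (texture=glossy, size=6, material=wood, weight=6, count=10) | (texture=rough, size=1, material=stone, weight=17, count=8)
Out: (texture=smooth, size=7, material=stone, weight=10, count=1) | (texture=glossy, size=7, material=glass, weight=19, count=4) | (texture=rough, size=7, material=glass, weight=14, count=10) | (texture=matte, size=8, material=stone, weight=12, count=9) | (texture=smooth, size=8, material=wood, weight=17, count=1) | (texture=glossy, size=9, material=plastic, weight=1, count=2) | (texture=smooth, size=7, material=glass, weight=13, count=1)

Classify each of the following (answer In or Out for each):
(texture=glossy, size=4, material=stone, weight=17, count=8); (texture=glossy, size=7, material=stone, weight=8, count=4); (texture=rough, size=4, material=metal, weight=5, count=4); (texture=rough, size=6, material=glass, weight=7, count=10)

In, Out, In, In

The classifier is using: size ≤ 6.
In: (texture=glossy, size=4, material=stone, weight=17, count=8), since size = 4. Out: (texture=glossy, size=7, material=stone, weight=8, count=4), since size = 7. In: (texture=rough, size=4, material=metal, weight=5, count=4), since size = 4. In: (texture=rough, size=6, material=glass, weight=7, count=10), since size = 6.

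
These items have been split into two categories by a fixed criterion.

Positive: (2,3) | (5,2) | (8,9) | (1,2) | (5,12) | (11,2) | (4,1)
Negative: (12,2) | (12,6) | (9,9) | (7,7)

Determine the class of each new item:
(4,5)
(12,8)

Positive, Negative

The rule appears to be: sum is odd.
(4,5) — 4+5 = 9, hence Positive.
(12,8) — 12+8 = 20, hence Negative.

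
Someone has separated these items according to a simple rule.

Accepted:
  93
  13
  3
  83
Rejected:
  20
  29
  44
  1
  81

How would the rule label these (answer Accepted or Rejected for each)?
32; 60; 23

The classifier is using: ends in digit 3.
32: last digit 2, lacks this property → Rejected.
60: last digit 0, lacks this property → Rejected.
23: last digit 3, checks out → Accepted.

Rejected, Rejected, Accepted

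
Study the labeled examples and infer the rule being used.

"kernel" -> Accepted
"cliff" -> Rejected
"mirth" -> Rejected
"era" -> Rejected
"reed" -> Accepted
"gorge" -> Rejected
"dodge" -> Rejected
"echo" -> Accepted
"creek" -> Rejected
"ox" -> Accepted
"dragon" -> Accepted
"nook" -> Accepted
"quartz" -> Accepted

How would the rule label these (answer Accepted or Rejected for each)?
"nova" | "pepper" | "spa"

All 'Accepted' examples share one property — even length — and every 'Rejected' example lacks it.

Accepted, Accepted, Rejected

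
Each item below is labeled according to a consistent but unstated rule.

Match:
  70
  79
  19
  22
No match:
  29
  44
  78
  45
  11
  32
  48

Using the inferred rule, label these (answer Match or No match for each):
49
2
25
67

The distinguishing property — ≡ 1 (mod 3) — holds for all the 'Match' cases and none of the 'No match' cases.
Match: 49, since 49 mod 3 = 1.
No match: 2, since 2 mod 3 = 2.
Match: 25, since 25 mod 3 = 1.
Match: 67, since 67 mod 3 = 1.

Match, No match, Match, Match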